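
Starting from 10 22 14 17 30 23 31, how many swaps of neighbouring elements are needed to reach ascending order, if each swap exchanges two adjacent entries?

3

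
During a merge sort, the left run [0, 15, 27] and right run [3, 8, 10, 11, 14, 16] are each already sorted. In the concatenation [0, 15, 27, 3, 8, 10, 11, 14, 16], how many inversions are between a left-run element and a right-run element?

11 split inversions

Take each right-half value and tally the left-half values above it:
r = 3: 15, 27 → 2
r = 8: 15, 27 → 2
r = 10: 15, 27 → 2
r = 11: 15, 27 → 2
r = 14: 15, 27 → 2
r = 16: 27 → 1
Cross-inversions: 2 + 2 + 2 + 2 + 2 + 1 = 11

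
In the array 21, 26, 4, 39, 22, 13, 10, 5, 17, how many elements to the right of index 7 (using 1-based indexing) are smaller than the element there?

The element at index 7 is 10.
Elements after it: 5, 17
Those smaller than 10: 5

1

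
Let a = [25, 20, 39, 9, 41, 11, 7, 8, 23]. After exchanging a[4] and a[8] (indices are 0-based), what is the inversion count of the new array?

22

Positions 4 and 8 hold 41 and 23; after swapping, the array is [25, 20, 39, 9, 23, 11, 7, 8, 41].
Count, for each position, how many later elements it exceeds:
25 → 20, 9, 23, 11, 7, 8 → 6
20 → 9, 11, 7, 8 → 4
39 → 9, 23, 11, 7, 8 → 5
9 → 7, 8 → 2
23 → 11, 7, 8 → 3
11 → 7, 8 → 2
7 → none → 0
8 → none → 0
41 → none → 0
Sum: 6 + 4 + 5 + 2 + 3 + 2 + 0 + 0 + 0 = 22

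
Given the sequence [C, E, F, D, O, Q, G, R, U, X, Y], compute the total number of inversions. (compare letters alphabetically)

4

Count, for each position, how many later elements it exceeds:
C → none → 0
E → D → 1
F → D → 1
D → none → 0
O → G → 1
Q → G → 1
G → none → 0
R → none → 0
U → none → 0
X → none → 0
Y → none → 0
Sum: 0 + 1 + 1 + 0 + 1 + 1 + 0 + 0 + 0 + 0 + 0 = 4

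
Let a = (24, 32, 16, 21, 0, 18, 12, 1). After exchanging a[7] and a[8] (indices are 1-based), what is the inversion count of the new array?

Positions 7 and 8 hold 12 and 1; after swapping, the array is [24, 32, 16, 21, 0, 18, 1, 12].
Sweep left to right; for each value list the smaller values that follow it:
24 → 16, 21, 0, 18, 1, 12 → 6
32 → 16, 21, 0, 18, 1, 12 → 6
16 → 0, 1, 12 → 3
21 → 0, 18, 1, 12 → 4
0 → none → 0
18 → 1, 12 → 2
1 → none → 0
12 → none → 0
Sum: 6 + 6 + 3 + 4 + 0 + 2 + 0 + 0 = 21

There are 21 inversions.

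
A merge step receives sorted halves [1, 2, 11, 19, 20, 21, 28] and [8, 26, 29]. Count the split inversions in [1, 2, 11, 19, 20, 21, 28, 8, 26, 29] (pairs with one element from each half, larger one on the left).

6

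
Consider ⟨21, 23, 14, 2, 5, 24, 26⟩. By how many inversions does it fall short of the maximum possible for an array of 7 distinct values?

13 inversions short

Maximum inversions for 7 distinct elements is C(7, 2) = 7·6/2 = 21.
Current inversions — for each element, count later smaller elements:
21: 3
23: 3
14: 2
2: 0
5: 0
24: 0
26: 0
Current total: 3 + 3 + 2 + 0 + 0 + 0 + 0 = 8
Shortfall: 21 − 8 = 13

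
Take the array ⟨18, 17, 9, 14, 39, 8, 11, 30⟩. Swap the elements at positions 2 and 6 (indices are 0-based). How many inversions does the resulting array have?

16

Positions 2 and 6 hold 9 and 11; after swapping, the array is [18, 17, 11, 14, 39, 8, 9, 30].
Element-by-element contributions:
18 → 17, 11, 14, 8, 9 → 5
17 → 11, 14, 8, 9 → 4
11 → 8, 9 → 2
14 → 8, 9 → 2
39 → 8, 9, 30 → 3
8 → none → 0
9 → none → 0
30 → none → 0
Sum: 5 + 4 + 2 + 2 + 3 + 0 + 0 + 0 = 16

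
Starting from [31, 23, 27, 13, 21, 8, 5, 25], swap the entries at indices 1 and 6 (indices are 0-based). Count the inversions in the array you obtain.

Positions 1 and 6 hold 23 and 5; after swapping, the array is [31, 5, 27, 13, 21, 8, 23, 25].
For each element, count later entries that are smaller:
31 → 5, 27, 13, 21, 8, 23, 25 → 7
5 → none → 0
27 → 13, 21, 8, 23, 25 → 5
13 → 8 → 1
21 → 8 → 1
8 → none → 0
23 → none → 0
25 → none → 0
Sum: 7 + 0 + 5 + 1 + 1 + 0 + 0 + 0 = 14

14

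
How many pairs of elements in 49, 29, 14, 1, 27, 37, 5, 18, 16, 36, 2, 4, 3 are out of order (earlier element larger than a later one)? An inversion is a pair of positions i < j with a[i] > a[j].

53

For each element, count later entries that are smaller:
49 → 29, 14, 1, 27, 37, 5, 18, 16, 36, 2, 4, 3 → 12
29 → 14, 1, 27, 5, 18, 16, 2, 4, 3 → 9
14 → 1, 5, 2, 4, 3 → 5
1 → none → 0
27 → 5, 18, 16, 2, 4, 3 → 6
37 → 5, 18, 16, 36, 2, 4, 3 → 7
5 → 2, 4, 3 → 3
18 → 16, 2, 4, 3 → 4
16 → 2, 4, 3 → 3
36 → 2, 4, 3 → 3
2 → none → 0
4 → 3 → 1
3 → none → 0
Sum: 12 + 9 + 5 + 0 + 6 + 7 + 3 + 4 + 3 + 3 + 0 + 1 + 0 = 53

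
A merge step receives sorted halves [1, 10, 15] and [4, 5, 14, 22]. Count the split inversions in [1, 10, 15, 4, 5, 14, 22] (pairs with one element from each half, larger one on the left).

5

For each element r of the right run, count left-run elements greater than r:
r = 4: 10, 15 → 2
r = 5: 10, 15 → 2
r = 14: 15 → 1
r = 22: none → 0
Cross-inversions: 2 + 2 + 1 + 0 = 5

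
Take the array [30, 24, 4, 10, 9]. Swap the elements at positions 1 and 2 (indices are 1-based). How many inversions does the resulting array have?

7 inversions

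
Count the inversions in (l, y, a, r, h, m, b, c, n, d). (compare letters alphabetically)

26

Element-by-element contributions:
l: 5
y: 8
a: 0
r: 6
h: 3
m: 3
b: 0
c: 0
n: 1
d: 0
Sum: 5 + 8 + 0 + 6 + 3 + 3 + 0 + 0 + 1 + 0 = 26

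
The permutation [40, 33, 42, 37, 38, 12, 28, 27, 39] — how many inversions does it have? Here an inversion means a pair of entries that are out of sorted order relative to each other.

For each element, count later entries that are smaller:
40: 7
33: 3
42: 6
37: 3
38: 3
12: 0
28: 1
27: 0
39: 0
Sum: 7 + 3 + 6 + 3 + 3 + 0 + 1 + 0 + 0 = 23

23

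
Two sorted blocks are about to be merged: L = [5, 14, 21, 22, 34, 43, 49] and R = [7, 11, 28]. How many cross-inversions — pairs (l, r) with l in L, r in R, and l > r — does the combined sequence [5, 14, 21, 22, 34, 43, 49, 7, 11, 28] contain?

15

Take each right-half value and tally the left-half values above it:
r = 7: 14, 21, 22, 34, 43, 49 → 6
r = 11: 14, 21, 22, 34, 43, 49 → 6
r = 28: 34, 43, 49 → 3
Cross-inversions: 6 + 6 + 3 = 15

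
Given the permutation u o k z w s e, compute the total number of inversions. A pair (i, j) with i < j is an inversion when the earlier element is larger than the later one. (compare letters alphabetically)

There are 13 inversions.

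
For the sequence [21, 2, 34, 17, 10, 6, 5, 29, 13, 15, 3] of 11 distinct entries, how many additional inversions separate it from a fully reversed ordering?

Maximum inversions for 11 distinct elements is C(11, 2) = 11·10/2 = 55.
Current inversions — for each element, count later smaller elements:
21: 8
2: 0
34: 8
17: 6
10: 3
6: 2
5: 1
29: 3
13: 1
15: 1
3: 0
Current total: 8 + 0 + 8 + 6 + 3 + 2 + 1 + 3 + 1 + 1 + 0 = 33
Shortfall: 55 − 33 = 22

22 inversions short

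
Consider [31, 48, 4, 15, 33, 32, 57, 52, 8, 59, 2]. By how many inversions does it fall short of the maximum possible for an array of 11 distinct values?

30 inversions short

Maximum inversions for 11 distinct elements is C(11, 2) = 11·10/2 = 55.
Current inversions — for each element, count later smaller elements:
31: 4
48: 6
4: 1
15: 2
33: 3
32: 2
57: 3
52: 2
8: 1
59: 1
2: 0
Current total: 4 + 6 + 1 + 2 + 3 + 2 + 3 + 2 + 1 + 1 + 0 = 25
Shortfall: 55 − 25 = 30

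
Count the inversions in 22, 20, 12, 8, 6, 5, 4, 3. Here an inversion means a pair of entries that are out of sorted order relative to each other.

Element-by-element contributions:
22 → 20, 12, 8, 6, 5, 4, 3 → 7
20 → 12, 8, 6, 5, 4, 3 → 6
12 → 8, 6, 5, 4, 3 → 5
8 → 6, 5, 4, 3 → 4
6 → 5, 4, 3 → 3
5 → 4, 3 → 2
4 → 3 → 1
3 → none → 0
Sum: 7 + 6 + 5 + 4 + 3 + 2 + 1 + 0 = 28

28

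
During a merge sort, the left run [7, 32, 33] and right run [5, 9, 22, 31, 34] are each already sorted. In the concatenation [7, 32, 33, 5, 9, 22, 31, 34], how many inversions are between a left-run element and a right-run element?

9

For each element r of the right run, count left-run elements greater than r:
r = 5: 7, 32, 33 → 3
r = 9: 32, 33 → 2
r = 22: 32, 33 → 2
r = 31: 32, 33 → 2
r = 34: none → 0
Cross-inversions: 3 + 2 + 2 + 2 + 0 = 9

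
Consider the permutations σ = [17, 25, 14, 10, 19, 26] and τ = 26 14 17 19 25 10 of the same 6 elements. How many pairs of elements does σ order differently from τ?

9 discordant pairs

Assign each item its position (1..6) in the first ordering, then rewrite the second ordering as that position sequence:
positions: 17→1, 25→2, 14→3, 10→4, 19→5, 26→6
second ordering as positions: [6, 3, 1, 5, 2, 4]
Discordant pairs = inversions in this position sequence.
6: 3, 1, 5, 2, 4 → 5
3: 1, 2 → 2
1: 0
5: 2, 4 → 2
2: 0
4: 0
Total: 5 + 2 + 0 + 2 + 0 + 0 = 9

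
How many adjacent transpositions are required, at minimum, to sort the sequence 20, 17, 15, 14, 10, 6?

The minimum number of adjacent swaps to sort an array equals its inversion count, since every such swap removes exactly one inversion.
Count inversions — for each element, later elements that are smaller:
20: 17, 15, 14, 10, 6 → 5
17: 15, 14, 10, 6 → 4
15: 14, 10, 6 → 3
14: 10, 6 → 2
10: 6 → 1
6: none → 0
Total inversions: 5 + 4 + 3 + 2 + 1 + 0 = 15

There are 15 adjacent swaps.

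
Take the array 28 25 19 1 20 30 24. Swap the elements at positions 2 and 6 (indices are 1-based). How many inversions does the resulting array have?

12 inversions

Positions 2 and 6 hold 25 and 30; after swapping, the array is [28, 30, 19, 1, 20, 25, 24].
Element-by-element contributions:
28: 5
30: 5
19: 1
1: 0
20: 0
25: 1
24: 0
Sum: 5 + 5 + 1 + 0 + 0 + 1 + 0 = 12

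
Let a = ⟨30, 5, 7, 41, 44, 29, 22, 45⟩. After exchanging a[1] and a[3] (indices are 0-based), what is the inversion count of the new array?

Positions 1 and 3 hold 5 and 41; after swapping, the array is [30, 41, 7, 5, 44, 29, 22, 45].
For each element, count later entries that are smaller:
30 → 7, 5, 29, 22 → 4
41 → 7, 5, 29, 22 → 4
7 → 5 → 1
5 → none → 0
44 → 29, 22 → 2
29 → 22 → 1
22 → none → 0
45 → none → 0
Sum: 4 + 4 + 1 + 0 + 2 + 1 + 0 + 0 = 12

12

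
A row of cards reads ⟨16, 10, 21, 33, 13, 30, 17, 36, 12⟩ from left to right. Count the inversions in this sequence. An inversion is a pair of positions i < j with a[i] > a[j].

15

Count, for each position, how many later elements it exceeds:
16: 3
10: 0
21: 3
33: 4
13: 1
30: 2
17: 1
36: 1
12: 0
Sum: 3 + 0 + 3 + 4 + 1 + 2 + 1 + 1 + 0 = 15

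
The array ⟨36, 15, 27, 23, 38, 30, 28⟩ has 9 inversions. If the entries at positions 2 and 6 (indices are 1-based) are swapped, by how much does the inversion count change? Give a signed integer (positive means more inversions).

+5

Positions 2 and 6 hold 15 and 30; after swapping, the array is [36, 30, 27, 23, 38, 15, 28].
Sweep left to right; for each value list the smaller values that follow it:
36: 5
30: 4
27: 2
23: 1
38: 2
15: 0
28: 0
Sum: 5 + 4 + 2 + 1 + 2 + 0 + 0 = 14
Change: 14 − 9 = +5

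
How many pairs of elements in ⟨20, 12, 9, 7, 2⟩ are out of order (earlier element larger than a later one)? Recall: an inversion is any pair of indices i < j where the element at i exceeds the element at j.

Element-by-element contributions:
20 → 12, 9, 7, 2 → 4
12 → 9, 7, 2 → 3
9 → 7, 2 → 2
7 → 2 → 1
2 → none → 0
Sum: 4 + 3 + 2 + 1 + 0 = 10

There are 10 inversions.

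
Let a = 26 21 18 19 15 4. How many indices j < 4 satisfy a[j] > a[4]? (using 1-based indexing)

2

The element at index 4 is 19.
Elements before it: 26, 21, 18
Those larger than 19: 26, 21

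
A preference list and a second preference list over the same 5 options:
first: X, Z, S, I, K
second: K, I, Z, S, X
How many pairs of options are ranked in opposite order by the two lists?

Assign each item its position (1..5) in the first ordering, then rewrite the second ordering as that position sequence:
positions: X→1, Z→2, S→3, I→4, K→5
second ordering as positions: [5, 4, 2, 3, 1]
Discordant pairs = inversions in this position sequence.
5: 4, 2, 3, 1 → 4
4: 2, 3, 1 → 3
2: 1 → 1
3: 1 → 1
1: 0
Total: 4 + 3 + 1 + 1 + 0 = 9

9 pairs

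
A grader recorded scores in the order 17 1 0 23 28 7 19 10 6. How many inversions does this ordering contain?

18 inversions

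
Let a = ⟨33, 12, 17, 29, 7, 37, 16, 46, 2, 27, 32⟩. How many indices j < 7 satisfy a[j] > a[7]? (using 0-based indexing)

0

The element at index 7 is 46.
Elements before it: 33, 12, 17, 29, 7, 37, 16
None of them are larger than 46.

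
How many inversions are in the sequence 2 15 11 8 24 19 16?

Sweep left to right; for each value list the smaller values that follow it:
2: 0
15: 2
11: 1
8: 0
24: 2
19: 1
16: 0
Sum: 0 + 2 + 1 + 0 + 2 + 1 + 0 = 6

6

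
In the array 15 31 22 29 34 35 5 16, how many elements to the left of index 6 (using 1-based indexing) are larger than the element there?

0

The element at index 6 is 35.
Elements before it: 15, 31, 22, 29, 34
None of them are larger than 35.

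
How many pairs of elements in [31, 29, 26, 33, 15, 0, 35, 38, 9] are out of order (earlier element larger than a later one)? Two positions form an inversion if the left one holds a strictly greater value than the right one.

Sweep left to right; for each value list the smaller values that follow it:
31: 5
29: 4
26: 3
33: 3
15: 2
0: 0
35: 1
38: 1
9: 0
Sum: 5 + 4 + 3 + 3 + 2 + 0 + 1 + 1 + 0 = 19

Out-of-order pairs: 19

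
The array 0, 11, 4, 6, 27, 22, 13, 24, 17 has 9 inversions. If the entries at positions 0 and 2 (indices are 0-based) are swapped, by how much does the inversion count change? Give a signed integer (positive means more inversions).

+1

Positions 0 and 2 hold 0 and 4; after swapping, the array is [4, 11, 0, 6, 27, 22, 13, 24, 17].
Element-by-element contributions:
4: 1
11: 2
0: 0
6: 0
27: 4
22: 2
13: 0
24: 1
17: 0
Sum: 1 + 2 + 0 + 0 + 4 + 2 + 0 + 1 + 0 = 10
Change: 10 − 9 = +1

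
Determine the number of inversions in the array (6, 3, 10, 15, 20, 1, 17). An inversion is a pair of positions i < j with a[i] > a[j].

7

Count, for each position, how many later elements it exceeds:
6: 2
3: 1
10: 1
15: 1
20: 2
1: 0
17: 0
Sum: 2 + 1 + 1 + 1 + 2 + 0 + 0 = 7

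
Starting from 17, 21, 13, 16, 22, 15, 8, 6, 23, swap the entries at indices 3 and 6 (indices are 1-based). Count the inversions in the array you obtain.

22

Positions 3 and 6 hold 13 and 15; after swapping, the array is [17, 21, 15, 16, 22, 13, 8, 6, 23].
Count, for each position, how many later elements it exceeds:
17 → 15, 16, 13, 8, 6 → 5
21 → 15, 16, 13, 8, 6 → 5
15 → 13, 8, 6 → 3
16 → 13, 8, 6 → 3
22 → 13, 8, 6 → 3
13 → 8, 6 → 2
8 → 6 → 1
6 → none → 0
23 → none → 0
Sum: 5 + 5 + 3 + 3 + 3 + 2 + 1 + 0 + 0 = 22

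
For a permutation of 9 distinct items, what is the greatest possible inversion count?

Inversions: 36

A reversed (strictly descending) arrangement makes every pair an inversion, giving C(9, 2) inversions.
C(9, 2) = 9·8/2 = 36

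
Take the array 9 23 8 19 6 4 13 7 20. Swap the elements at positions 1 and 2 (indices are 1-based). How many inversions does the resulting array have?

21 inversions

Positions 1 and 2 hold 9 and 23; after swapping, the array is [23, 9, 8, 19, 6, 4, 13, 7, 20].
Element-by-element contributions:
23 → 9, 8, 19, 6, 4, 13, 7, 20 → 8
9 → 8, 6, 4, 7 → 4
8 → 6, 4, 7 → 3
19 → 6, 4, 13, 7 → 4
6 → 4 → 1
4 → none → 0
13 → 7 → 1
7 → none → 0
20 → none → 0
Sum: 8 + 4 + 3 + 4 + 1 + 0 + 1 + 0 + 0 = 21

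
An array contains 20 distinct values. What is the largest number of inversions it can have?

Inversions: 190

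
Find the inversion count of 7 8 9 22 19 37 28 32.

3 out-of-order pairs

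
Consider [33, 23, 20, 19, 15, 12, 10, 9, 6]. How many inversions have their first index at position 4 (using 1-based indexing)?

5

The element at index 4 is 19.
Elements after it: 15, 12, 10, 9, 6
Those smaller than 19: 15, 12, 10, 9, 6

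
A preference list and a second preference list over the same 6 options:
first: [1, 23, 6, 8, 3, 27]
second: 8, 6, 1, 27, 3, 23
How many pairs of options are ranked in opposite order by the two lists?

Assign each item its position (1..6) in the first ordering, then rewrite the second ordering as that position sequence:
positions: 1→1, 23→2, 6→3, 8→4, 3→5, 27→6
second ordering as positions: [4, 3, 1, 6, 5, 2]
Discordant pairs = inversions in this position sequence.
4: 3, 1, 2 → 3
3: 1, 2 → 2
1: 0
6: 5, 2 → 2
5: 2 → 1
2: 0
Total: 3 + 2 + 0 + 2 + 1 + 0 = 8

8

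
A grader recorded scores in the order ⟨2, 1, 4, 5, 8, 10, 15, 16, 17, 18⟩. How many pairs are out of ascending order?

For each element, count later entries that are smaller:
2 → 1 → 1
1 → none → 0
4 → none → 0
5 → none → 0
8 → none → 0
10 → none → 0
15 → none → 0
16 → none → 0
17 → none → 0
18 → none → 0
Sum: 1 + 0 + 0 + 0 + 0 + 0 + 0 + 0 + 0 + 0 = 1

1 inversion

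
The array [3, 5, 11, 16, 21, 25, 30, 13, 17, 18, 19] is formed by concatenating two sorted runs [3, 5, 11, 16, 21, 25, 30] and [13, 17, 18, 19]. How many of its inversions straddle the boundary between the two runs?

Count, for every r in R, how many entries of L exceed r:
r = 13: 16, 21, 25, 30 → 4
r = 17: 21, 25, 30 → 3
r = 18: 21, 25, 30 → 3
r = 19: 21, 25, 30 → 3
Cross-inversions: 4 + 3 + 3 + 3 = 13

Cross-inversions: 13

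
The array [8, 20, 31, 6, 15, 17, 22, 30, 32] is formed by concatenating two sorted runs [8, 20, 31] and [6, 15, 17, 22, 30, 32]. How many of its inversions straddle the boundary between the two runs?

9

Count, for every r in R, how many entries of L exceed r:
r = 6: 8, 20, 31 → 3
r = 15: 20, 31 → 2
r = 17: 20, 31 → 2
r = 22: 31 → 1
r = 30: 31 → 1
r = 32: none → 0
Cross-inversions: 3 + 2 + 2 + 1 + 1 + 0 = 9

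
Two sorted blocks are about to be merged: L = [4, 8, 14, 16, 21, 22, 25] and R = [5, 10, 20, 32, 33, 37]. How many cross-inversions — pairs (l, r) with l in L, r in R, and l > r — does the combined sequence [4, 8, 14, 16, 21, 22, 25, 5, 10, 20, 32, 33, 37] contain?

Count, for every r in R, how many entries of L exceed r:
r = 5: 8, 14, 16, 21, 22, 25 → 6
r = 10: 14, 16, 21, 22, 25 → 5
r = 20: 21, 22, 25 → 3
r = 32: none → 0
r = 33: none → 0
r = 37: none → 0
Cross-inversions: 6 + 5 + 3 + 0 + 0 + 0 = 14

14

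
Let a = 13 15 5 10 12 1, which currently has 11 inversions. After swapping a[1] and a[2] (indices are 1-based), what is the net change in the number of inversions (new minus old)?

+1

Positions 1 and 2 hold 13 and 15; after swapping, the array is [15, 13, 5, 10, 12, 1].
For each element, count later entries that are smaller:
15 → 13, 5, 10, 12, 1 → 5
13 → 5, 10, 12, 1 → 4
5 → 1 → 1
10 → 1 → 1
12 → 1 → 1
1 → none → 0
Sum: 5 + 4 + 1 + 1 + 1 + 0 = 12
Change: 12 − 11 = +1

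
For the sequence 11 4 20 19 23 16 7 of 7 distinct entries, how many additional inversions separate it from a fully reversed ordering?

11

Maximum inversions for 7 distinct elements is C(7, 2) = 7·6/2 = 21.
Current inversions — for each element, count later smaller elements:
11: 2
4: 0
20: 3
19: 2
23: 2
16: 1
7: 0
Current total: 2 + 0 + 3 + 2 + 2 + 1 + 0 = 10
Shortfall: 21 − 10 = 11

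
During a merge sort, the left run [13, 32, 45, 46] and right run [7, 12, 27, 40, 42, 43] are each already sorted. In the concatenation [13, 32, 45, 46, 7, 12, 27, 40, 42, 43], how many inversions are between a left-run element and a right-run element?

Take each right-half value and tally the left-half values above it:
r = 7: 13, 32, 45, 46 → 4
r = 12: 13, 32, 45, 46 → 4
r = 27: 32, 45, 46 → 3
r = 40: 45, 46 → 2
r = 42: 45, 46 → 2
r = 43: 45, 46 → 2
Cross-inversions: 4 + 4 + 3 + 2 + 2 + 2 = 17

17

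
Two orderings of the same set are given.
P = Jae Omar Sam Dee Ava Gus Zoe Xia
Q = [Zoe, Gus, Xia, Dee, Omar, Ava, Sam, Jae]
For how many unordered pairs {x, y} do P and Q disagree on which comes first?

Assign each item its position (1..8) in the first ordering, then rewrite the second ordering as that position sequence:
positions: Jae→1, Omar→2, Sam→3, Dee→4, Ava→5, Gus→6, Zoe→7, Xia→8
second ordering as positions: [7, 6, 8, 4, 2, 5, 3, 1]
Discordant pairs = inversions in this position sequence.
7: 6, 4, 2, 5, 3, 1 → 6
6: 4, 2, 5, 3, 1 → 5
8: 4, 2, 5, 3, 1 → 5
4: 2, 3, 1 → 3
2: 1 → 1
5: 3, 1 → 2
3: 1 → 1
1: 0
Total: 6 + 5 + 5 + 3 + 1 + 2 + 1 + 0 = 23

23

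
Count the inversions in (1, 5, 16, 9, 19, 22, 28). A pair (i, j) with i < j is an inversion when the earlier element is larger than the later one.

Out-of-order index pairs (1-indexed):
(3,4): 16 > 9
That's 1 pair.

1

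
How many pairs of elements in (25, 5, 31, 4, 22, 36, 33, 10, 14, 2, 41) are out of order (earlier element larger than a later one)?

26

Sweep left to right; for each value list the smaller values that follow it:
25 → 5, 4, 22, 10, 14, 2 → 6
5 → 4, 2 → 2
31 → 4, 22, 10, 14, 2 → 5
4 → 2 → 1
22 → 10, 14, 2 → 3
36 → 33, 10, 14, 2 → 4
33 → 10, 14, 2 → 3
10 → 2 → 1
14 → 2 → 1
2 → none → 0
41 → none → 0
Sum: 6 + 2 + 5 + 1 + 3 + 4 + 3 + 1 + 1 + 0 + 0 = 26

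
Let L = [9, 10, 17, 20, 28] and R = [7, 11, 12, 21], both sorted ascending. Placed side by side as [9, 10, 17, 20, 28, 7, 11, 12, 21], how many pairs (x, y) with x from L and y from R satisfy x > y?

Count, for every r in R, how many entries of L exceed r:
r = 7: 9, 10, 17, 20, 28 → 5
r = 11: 17, 20, 28 → 3
r = 12: 17, 20, 28 → 3
r = 21: 28 → 1
Cross-inversions: 5 + 3 + 3 + 1 = 12

Cross-inversions: 12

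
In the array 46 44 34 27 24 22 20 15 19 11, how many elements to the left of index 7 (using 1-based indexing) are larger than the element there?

The element at index 7 is 20.
Elements before it: 46, 44, 34, 27, 24, 22
Those larger than 20: 46, 44, 34, 27, 24, 22

6 such elements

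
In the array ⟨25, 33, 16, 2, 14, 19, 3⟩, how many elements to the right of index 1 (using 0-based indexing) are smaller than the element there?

The element at index 1 is 33.
Elements after it: 16, 2, 14, 19, 3
Those smaller than 33: 16, 2, 14, 19, 3

5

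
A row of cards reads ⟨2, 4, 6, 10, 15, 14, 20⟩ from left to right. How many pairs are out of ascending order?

1 out-of-order pair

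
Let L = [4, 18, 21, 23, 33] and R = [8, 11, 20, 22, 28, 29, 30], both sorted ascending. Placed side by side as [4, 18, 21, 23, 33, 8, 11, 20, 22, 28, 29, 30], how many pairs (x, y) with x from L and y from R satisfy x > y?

16

Count, for every r in R, how many entries of L exceed r:
r = 8: 18, 21, 23, 33 → 4
r = 11: 18, 21, 23, 33 → 4
r = 20: 21, 23, 33 → 3
r = 22: 23, 33 → 2
r = 28: 33 → 1
r = 29: 33 → 1
r = 30: 33 → 1
Cross-inversions: 4 + 4 + 3 + 2 + 1 + 1 + 1 = 16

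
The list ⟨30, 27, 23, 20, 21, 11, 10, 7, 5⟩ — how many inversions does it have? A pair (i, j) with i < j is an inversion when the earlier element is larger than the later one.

There are 35 inversions.

Element-by-element contributions:
30 → 27, 23, 20, 21, 11, 10, 7, 5 → 8
27 → 23, 20, 21, 11, 10, 7, 5 → 7
23 → 20, 21, 11, 10, 7, 5 → 6
20 → 11, 10, 7, 5 → 4
21 → 11, 10, 7, 5 → 4
11 → 10, 7, 5 → 3
10 → 7, 5 → 2
7 → 5 → 1
5 → none → 0
Sum: 8 + 7 + 6 + 4 + 4 + 3 + 2 + 1 + 0 = 35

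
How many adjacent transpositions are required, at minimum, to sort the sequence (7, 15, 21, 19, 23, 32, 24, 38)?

The minimum number of adjacent swaps to sort an array equals its inversion count, since every such swap removes exactly one inversion.
Count inversions — for each element, later elements that are smaller:
7: none → 0
15: none → 0
21: 19 → 1
19: none → 0
23: none → 0
32: 24 → 1
24: none → 0
38: none → 0
Total inversions: 0 + 0 + 1 + 0 + 0 + 1 + 0 + 0 = 2

2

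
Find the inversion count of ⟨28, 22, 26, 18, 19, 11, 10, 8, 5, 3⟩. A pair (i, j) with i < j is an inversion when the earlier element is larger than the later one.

43 inversions

For each element, count later entries that are smaller:
28 → 22, 26, 18, 19, 11, 10, 8, 5, 3 → 9
22 → 18, 19, 11, 10, 8, 5, 3 → 7
26 → 18, 19, 11, 10, 8, 5, 3 → 7
18 → 11, 10, 8, 5, 3 → 5
19 → 11, 10, 8, 5, 3 → 5
11 → 10, 8, 5, 3 → 4
10 → 8, 5, 3 → 3
8 → 5, 3 → 2
5 → 3 → 1
3 → none → 0
Sum: 9 + 7 + 7 + 5 + 5 + 4 + 3 + 2 + 1 + 0 = 43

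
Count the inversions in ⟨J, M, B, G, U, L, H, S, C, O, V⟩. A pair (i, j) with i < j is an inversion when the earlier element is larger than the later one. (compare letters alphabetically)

20 inversions

Sweep left to right; for each value list the smaller values that follow it:
J: 4
M: 5
B: 0
G: 1
U: 5
L: 2
H: 1
S: 2
C: 0
O: 0
V: 0
Sum: 4 + 5 + 0 + 1 + 5 + 2 + 1 + 2 + 0 + 0 + 0 = 20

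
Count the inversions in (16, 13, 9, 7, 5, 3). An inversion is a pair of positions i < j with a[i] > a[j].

15 inversions

Element-by-element contributions:
16 → 13, 9, 7, 5, 3 → 5
13 → 9, 7, 5, 3 → 4
9 → 7, 5, 3 → 3
7 → 5, 3 → 2
5 → 3 → 1
3 → none → 0
Sum: 5 + 4 + 3 + 2 + 1 + 0 = 15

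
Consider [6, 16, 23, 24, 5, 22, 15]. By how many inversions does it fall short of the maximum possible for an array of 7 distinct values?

11

Maximum inversions for 7 distinct elements is C(7, 2) = 7·6/2 = 21.
Current inversions — for each element, count later smaller elements:
6: 1
16: 2
23: 3
24: 3
5: 0
22: 1
15: 0
Current total: 1 + 2 + 3 + 3 + 0 + 1 + 0 = 10
Shortfall: 21 − 10 = 11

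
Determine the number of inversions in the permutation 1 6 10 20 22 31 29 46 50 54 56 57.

1 out-of-order pair

Count, for each position, how many later elements it exceeds:
1: 0
6: 0
10: 0
20: 0
22: 0
31: 1
29: 0
46: 0
50: 0
54: 0
56: 0
57: 0
Sum: 0 + 0 + 0 + 0 + 0 + 1 + 0 + 0 + 0 + 0 + 0 + 0 = 1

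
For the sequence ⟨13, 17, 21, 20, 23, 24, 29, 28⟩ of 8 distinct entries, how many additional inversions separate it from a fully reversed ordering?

26 inversions short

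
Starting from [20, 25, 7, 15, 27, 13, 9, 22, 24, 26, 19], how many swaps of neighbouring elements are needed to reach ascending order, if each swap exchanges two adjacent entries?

Swaps: 24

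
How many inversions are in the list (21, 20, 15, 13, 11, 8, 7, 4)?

28

Count, for each position, how many later elements it exceeds:
21: 7
20: 6
15: 5
13: 4
11: 3
8: 2
7: 1
4: 0
Sum: 7 + 6 + 5 + 4 + 3 + 2 + 1 + 0 = 28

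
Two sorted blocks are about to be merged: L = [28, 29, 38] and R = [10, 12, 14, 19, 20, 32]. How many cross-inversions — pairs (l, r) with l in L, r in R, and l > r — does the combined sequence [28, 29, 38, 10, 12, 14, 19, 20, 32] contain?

For each element r of the right run, count left-run elements greater than r:
r = 10: 28, 29, 38 → 3
r = 12: 28, 29, 38 → 3
r = 14: 28, 29, 38 → 3
r = 19: 28, 29, 38 → 3
r = 20: 28, 29, 38 → 3
r = 32: 38 → 1
Cross-inversions: 3 + 3 + 3 + 3 + 3 + 1 = 16

16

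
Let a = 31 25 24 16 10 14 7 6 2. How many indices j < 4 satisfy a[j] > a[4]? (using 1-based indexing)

3 such elements

The element at index 4 is 16.
Elements before it: 31, 25, 24
Those larger than 16: 31, 25, 24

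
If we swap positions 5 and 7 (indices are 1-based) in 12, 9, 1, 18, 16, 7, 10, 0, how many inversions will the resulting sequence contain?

Positions 5 and 7 hold 16 and 10; after swapping, the array is [12, 9, 1, 18, 10, 7, 16, 0].
For each element, count later entries that are smaller:
12 → 9, 1, 10, 7, 0 → 5
9 → 1, 7, 0 → 3
1 → 0 → 1
18 → 10, 7, 16, 0 → 4
10 → 7, 0 → 2
7 → 0 → 1
16 → 0 → 1
0 → none → 0
Sum: 5 + 3 + 1 + 4 + 2 + 1 + 1 + 0 = 17

17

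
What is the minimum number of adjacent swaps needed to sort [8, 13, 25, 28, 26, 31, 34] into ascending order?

1

Each adjacent swap fixes exactly one inversion, so the minimum swap count equals the number of inversions.
Count inversions — for each element, later elements that are smaller:
8: none → 0
13: none → 0
25: none → 0
28: 26 → 1
26: none → 0
31: none → 0
34: none → 0
Total inversions: 0 + 0 + 0 + 1 + 0 + 0 + 0 = 1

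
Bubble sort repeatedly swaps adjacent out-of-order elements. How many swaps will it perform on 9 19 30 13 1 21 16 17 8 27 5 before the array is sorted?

30

Each adjacent swap fixes exactly one inversion, so the minimum swap count equals the number of inversions.
Count inversions — for each element, later elements that are smaller:
9: 1, 8, 5 → 3
19: 13, 1, 16, 17, 8, 5 → 6
30: 13, 1, 21, 16, 17, 8, 27, 5 → 8
13: 1, 8, 5 → 3
1: none → 0
21: 16, 17, 8, 5 → 4
16: 8, 5 → 2
17: 8, 5 → 2
8: 5 → 1
27: 5 → 1
5: none → 0
Total inversions: 3 + 6 + 8 + 3 + 0 + 4 + 2 + 2 + 1 + 1 + 0 = 30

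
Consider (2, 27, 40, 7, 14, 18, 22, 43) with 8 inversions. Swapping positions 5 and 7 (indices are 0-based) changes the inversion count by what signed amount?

+3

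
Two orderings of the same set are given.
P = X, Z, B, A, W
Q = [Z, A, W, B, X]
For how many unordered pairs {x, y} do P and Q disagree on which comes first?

Assign each item its position (1..5) in the first ordering, then rewrite the second ordering as that position sequence:
positions: X→1, Z→2, B→3, A→4, W→5
second ordering as positions: [2, 4, 5, 3, 1]
Discordant pairs = inversions in this position sequence.
2: 1 → 1
4: 3, 1 → 2
5: 3, 1 → 2
3: 1 → 1
1: 0
Total: 1 + 2 + 2 + 1 + 0 = 6

6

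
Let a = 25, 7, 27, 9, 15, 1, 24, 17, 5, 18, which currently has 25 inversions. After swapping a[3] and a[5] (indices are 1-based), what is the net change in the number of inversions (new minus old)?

Positions 3 and 5 hold 27 and 15; after swapping, the array is [25, 7, 15, 9, 27, 1, 24, 17, 5, 18].
Count, for each position, how many later elements it exceeds:
25 → 7, 15, 9, 1, 24, 17, 5, 18 → 8
7 → 1, 5 → 2
15 → 9, 1, 5 → 3
9 → 1, 5 → 2
27 → 1, 24, 17, 5, 18 → 5
1 → none → 0
24 → 17, 5, 18 → 3
17 → 5 → 1
5 → none → 0
18 → none → 0
Sum: 8 + 2 + 3 + 2 + 5 + 0 + 3 + 1 + 0 + 0 = 24
Change: 24 − 25 = -1

-1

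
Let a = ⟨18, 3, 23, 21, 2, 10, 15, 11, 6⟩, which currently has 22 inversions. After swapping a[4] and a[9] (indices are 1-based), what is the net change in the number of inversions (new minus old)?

-7

Positions 4 and 9 hold 21 and 6; after swapping, the array is [18, 3, 23, 6, 2, 10, 15, 11, 21].
For each element, count later entries that are smaller:
18 → 3, 6, 2, 10, 15, 11 → 6
3 → 2 → 1
23 → 6, 2, 10, 15, 11, 21 → 6
6 → 2 → 1
2 → none → 0
10 → none → 0
15 → 11 → 1
11 → none → 0
21 → none → 0
Sum: 6 + 1 + 6 + 1 + 0 + 0 + 1 + 0 + 0 = 15
Change: 15 − 22 = -7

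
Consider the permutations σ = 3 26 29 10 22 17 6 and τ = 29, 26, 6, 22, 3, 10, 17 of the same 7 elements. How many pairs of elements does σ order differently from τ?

Discordant pairs: 9

Assign each item its position (1..7) in the first ordering, then rewrite the second ordering as that position sequence:
positions: 3→1, 26→2, 29→3, 10→4, 22→5, 17→6, 6→7
second ordering as positions: [3, 2, 7, 5, 1, 4, 6]
Discordant pairs = inversions in this position sequence.
3: 2, 1 → 2
2: 1 → 1
7: 5, 1, 4, 6 → 4
5: 1, 4 → 2
1: 0
4: 0
6: 0
Total: 2 + 1 + 4 + 2 + 0 + 0 + 0 = 9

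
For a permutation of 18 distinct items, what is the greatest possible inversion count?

A reversed (strictly descending) arrangement makes every pair an inversion, giving C(18, 2) inversions.
C(18, 2) = 18·17/2 = 153

153 inversions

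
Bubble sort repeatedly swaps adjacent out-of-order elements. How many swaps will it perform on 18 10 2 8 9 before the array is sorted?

7 adjacent swaps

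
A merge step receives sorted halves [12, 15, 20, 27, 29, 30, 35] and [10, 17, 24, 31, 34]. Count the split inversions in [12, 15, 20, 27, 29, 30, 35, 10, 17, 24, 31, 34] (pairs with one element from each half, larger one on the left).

Cross-inversions: 18

For each element r of the right run, count left-run elements greater than r:
r = 10: 12, 15, 20, 27, 29, 30, 35 → 7
r = 17: 20, 27, 29, 30, 35 → 5
r = 24: 27, 29, 30, 35 → 4
r = 31: 35 → 1
r = 34: 35 → 1
Cross-inversions: 7 + 5 + 4 + 1 + 1 = 18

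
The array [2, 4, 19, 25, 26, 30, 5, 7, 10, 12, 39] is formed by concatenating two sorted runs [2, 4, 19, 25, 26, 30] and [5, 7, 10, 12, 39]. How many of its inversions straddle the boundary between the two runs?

There are 16 split inversions.

Take each right-half value and tally the left-half values above it:
r = 5: 19, 25, 26, 30 → 4
r = 7: 19, 25, 26, 30 → 4
r = 10: 19, 25, 26, 30 → 4
r = 12: 19, 25, 26, 30 → 4
r = 39: none → 0
Cross-inversions: 4 + 4 + 4 + 4 + 0 = 16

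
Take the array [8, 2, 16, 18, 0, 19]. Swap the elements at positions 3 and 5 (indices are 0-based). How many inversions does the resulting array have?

Positions 3 and 5 hold 18 and 19; after swapping, the array is [8, 2, 16, 19, 0, 18].
Sweep left to right; for each value list the smaller values that follow it:
8 → 2, 0 → 2
2 → 0 → 1
16 → 0 → 1
19 → 0, 18 → 2
0 → none → 0
18 → none → 0
Sum: 2 + 1 + 1 + 2 + 0 + 0 = 6

6 inversions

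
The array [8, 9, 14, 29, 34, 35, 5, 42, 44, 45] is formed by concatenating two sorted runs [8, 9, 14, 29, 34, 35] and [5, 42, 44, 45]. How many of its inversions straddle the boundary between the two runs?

Count, for every r in R, how many entries of L exceed r:
r = 5: 8, 9, 14, 29, 34, 35 → 6
r = 42: none → 0
r = 44: none → 0
r = 45: none → 0
Cross-inversions: 6 + 0 + 0 + 0 = 6

There are 6 cross-inversions.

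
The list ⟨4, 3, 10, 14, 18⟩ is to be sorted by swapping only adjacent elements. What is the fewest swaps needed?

Swaps: 1

Each adjacent swap fixes exactly one inversion, so the minimum swap count equals the number of inversions.
Count inversions — for each element, later elements that are smaller:
4: 3 → 1
3: none → 0
10: none → 0
14: none → 0
18: none → 0
Total inversions: 1 + 0 + 0 + 0 + 0 = 1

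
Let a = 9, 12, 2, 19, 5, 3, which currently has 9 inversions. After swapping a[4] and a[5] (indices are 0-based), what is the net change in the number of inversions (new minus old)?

-1

Positions 4 and 5 hold 5 and 3; after swapping, the array is [9, 12, 2, 19, 3, 5].
For each element, count later entries that are smaller:
9 → 2, 3, 5 → 3
12 → 2, 3, 5 → 3
2 → none → 0
19 → 3, 5 → 2
3 → none → 0
5 → none → 0
Sum: 3 + 3 + 0 + 2 + 0 + 0 = 8
Change: 8 − 9 = -1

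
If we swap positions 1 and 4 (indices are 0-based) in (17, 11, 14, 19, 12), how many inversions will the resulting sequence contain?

6 inversions

Positions 1 and 4 hold 11 and 12; after swapping, the array is [17, 12, 14, 19, 11].
Count, for each position, how many later elements it exceeds:
17: 3
12: 1
14: 1
19: 1
11: 0
Sum: 3 + 1 + 1 + 1 + 0 = 6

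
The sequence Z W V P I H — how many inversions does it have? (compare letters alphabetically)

15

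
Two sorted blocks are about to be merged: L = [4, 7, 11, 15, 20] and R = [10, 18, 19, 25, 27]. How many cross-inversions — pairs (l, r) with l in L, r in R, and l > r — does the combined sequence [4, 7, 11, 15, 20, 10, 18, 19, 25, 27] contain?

Count, for every r in R, how many entries of L exceed r:
r = 10: 11, 15, 20 → 3
r = 18: 20 → 1
r = 19: 20 → 1
r = 25: none → 0
r = 27: none → 0
Cross-inversions: 3 + 1 + 1 + 0 + 0 = 5

Cross-inversions: 5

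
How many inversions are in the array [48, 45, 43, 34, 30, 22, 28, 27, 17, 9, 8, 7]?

64

For each element, count later entries that are smaller:
48 → 45, 43, 34, 30, 22, 28, 27, 17, 9, 8, 7 → 11
45 → 43, 34, 30, 22, 28, 27, 17, 9, 8, 7 → 10
43 → 34, 30, 22, 28, 27, 17, 9, 8, 7 → 9
34 → 30, 22, 28, 27, 17, 9, 8, 7 → 8
30 → 22, 28, 27, 17, 9, 8, 7 → 7
22 → 17, 9, 8, 7 → 4
28 → 27, 17, 9, 8, 7 → 5
27 → 17, 9, 8, 7 → 4
17 → 9, 8, 7 → 3
9 → 8, 7 → 2
8 → 7 → 1
7 → none → 0
Sum: 11 + 10 + 9 + 8 + 7 + 4 + 5 + 4 + 3 + 2 + 1 + 0 = 64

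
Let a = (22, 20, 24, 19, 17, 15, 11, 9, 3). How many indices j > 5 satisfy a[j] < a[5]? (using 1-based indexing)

4

The element at index 5 is 17.
Elements after it: 15, 11, 9, 3
Those smaller than 17: 15, 11, 9, 3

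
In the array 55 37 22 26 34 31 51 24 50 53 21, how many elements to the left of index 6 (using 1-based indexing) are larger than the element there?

The element at index 6 is 31.
Elements before it: 55, 37, 22, 26, 34
Those larger than 31: 55, 37, 34

3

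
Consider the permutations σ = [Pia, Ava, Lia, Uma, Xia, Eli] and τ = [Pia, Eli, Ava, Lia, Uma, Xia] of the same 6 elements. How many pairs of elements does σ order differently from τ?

4

Assign each item its position (1..6) in the first ordering, then rewrite the second ordering as that position sequence:
positions: Pia→1, Ava→2, Lia→3, Uma→4, Xia→5, Eli→6
second ordering as positions: [1, 6, 2, 3, 4, 5]
Discordant pairs = inversions in this position sequence.
1: 0
6: 2, 3, 4, 5 → 4
2: 0
3: 0
4: 0
5: 0
Total: 0 + 4 + 0 + 0 + 0 + 0 = 4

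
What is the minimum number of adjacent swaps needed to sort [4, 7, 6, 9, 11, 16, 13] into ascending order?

2

Each adjacent swap fixes exactly one inversion, so the minimum swap count equals the number of inversions.
Count inversions — for each element, later elements that are smaller:
4: none → 0
7: 6 → 1
6: none → 0
9: none → 0
11: none → 0
16: 13 → 1
13: none → 0
Total inversions: 0 + 1 + 0 + 0 + 0 + 1 + 0 = 2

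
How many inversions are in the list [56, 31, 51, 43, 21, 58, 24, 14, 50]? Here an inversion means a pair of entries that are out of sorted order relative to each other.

23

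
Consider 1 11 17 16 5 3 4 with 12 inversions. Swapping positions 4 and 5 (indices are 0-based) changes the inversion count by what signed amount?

Positions 4 and 5 hold 5 and 3; after swapping, the array is [1, 11, 17, 16, 3, 5, 4].
For each element, count later entries that are smaller:
1: 0
11: 3
17: 4
16: 3
3: 0
5: 1
4: 0
Sum: 0 + 3 + 4 + 3 + 0 + 1 + 0 = 11
Change: 11 − 12 = -1

-1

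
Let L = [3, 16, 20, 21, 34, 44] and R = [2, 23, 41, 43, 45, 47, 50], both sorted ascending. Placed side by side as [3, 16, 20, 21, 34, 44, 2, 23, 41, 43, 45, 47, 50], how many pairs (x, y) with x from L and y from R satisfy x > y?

10 cross-inversions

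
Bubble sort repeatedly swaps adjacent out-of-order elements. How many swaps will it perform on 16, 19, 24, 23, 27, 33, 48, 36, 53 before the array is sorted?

There are 2 swaps.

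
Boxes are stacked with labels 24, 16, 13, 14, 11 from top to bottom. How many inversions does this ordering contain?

Sweep left to right; for each value list the smaller values that follow it:
24 → 16, 13, 14, 11 → 4
16 → 13, 14, 11 → 3
13 → 11 → 1
14 → 11 → 1
11 → none → 0
Sum: 4 + 3 + 1 + 1 + 0 = 9

9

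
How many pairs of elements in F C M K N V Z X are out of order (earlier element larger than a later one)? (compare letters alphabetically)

For each element, count later entries that are smaller:
F → C → 1
C → none → 0
M → K → 1
K → none → 0
N → none → 0
V → none → 0
Z → X → 1
X → none → 0
Sum: 1 + 0 + 1 + 0 + 0 + 0 + 1 + 0 = 3

3 inversions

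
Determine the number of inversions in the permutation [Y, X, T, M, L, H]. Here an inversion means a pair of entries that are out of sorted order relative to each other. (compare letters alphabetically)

Element-by-element contributions:
Y → X, T, M, L, H → 5
X → T, M, L, H → 4
T → M, L, H → 3
M → L, H → 2
L → H → 1
H → none → 0
Sum: 5 + 4 + 3 + 2 + 1 + 0 = 15

15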